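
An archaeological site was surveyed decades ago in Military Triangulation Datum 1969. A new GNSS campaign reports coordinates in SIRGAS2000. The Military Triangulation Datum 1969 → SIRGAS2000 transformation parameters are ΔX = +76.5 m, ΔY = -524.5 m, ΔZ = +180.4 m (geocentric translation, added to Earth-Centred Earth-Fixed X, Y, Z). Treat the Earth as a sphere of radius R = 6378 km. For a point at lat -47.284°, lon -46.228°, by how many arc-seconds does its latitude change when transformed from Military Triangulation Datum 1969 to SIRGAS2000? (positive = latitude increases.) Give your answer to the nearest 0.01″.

sin φ = -0.734725, cos φ = 0.678365, sin λ = -0.722098, cos λ = 0.691790.
North component: ΔN = −sin φ cos λ·ΔX − sin φ sin λ·ΔY + cos φ·ΔZ = −(-0.734725)(0.691790)(76.5) − (-0.734725)(-0.722098)(-524.5) + (0.678365)(180.4) = 439.53 m.
1° of latitude spans πR/180 = 111317 m, so Δφ = 439.53 / 111317 × 3600 = 14.214″.

Δφ = 14.21″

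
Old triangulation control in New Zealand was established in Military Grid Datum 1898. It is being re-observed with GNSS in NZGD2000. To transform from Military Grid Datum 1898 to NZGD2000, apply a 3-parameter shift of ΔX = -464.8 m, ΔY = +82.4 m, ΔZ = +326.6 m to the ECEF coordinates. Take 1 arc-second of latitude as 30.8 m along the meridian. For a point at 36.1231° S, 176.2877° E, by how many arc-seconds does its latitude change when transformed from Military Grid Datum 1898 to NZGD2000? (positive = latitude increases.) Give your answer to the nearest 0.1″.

sin φ = -0.589522, cos φ = 0.807752, sin λ = 0.064747, cos λ = -0.997902.
North component: ΔN = −sin φ cos λ·ΔX − sin φ sin λ·ΔY + cos φ·ΔZ = −(-0.589522)(-0.997902)(-464.8) − (-0.589522)(0.064747)(82.4) + (0.807752)(326.6) = 540.39 m.
1° of latitude spans 3600 × 30.80 = 110880 m, so Δφ = 540.39 / 110880 × 3600 = 17.545″.

Δφ = 17.5″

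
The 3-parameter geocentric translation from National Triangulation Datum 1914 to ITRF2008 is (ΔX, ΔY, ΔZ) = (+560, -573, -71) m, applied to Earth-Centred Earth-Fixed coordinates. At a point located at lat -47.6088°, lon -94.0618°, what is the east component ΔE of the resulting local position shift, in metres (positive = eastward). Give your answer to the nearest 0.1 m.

At φ = -47.6088°, λ = -94.0618°: sin φ = -0.738559, cos φ = 0.674189, sin λ = -0.997488, cos λ = -0.070832.
ΔE = −sin λ·ΔX + cos λ·ΔY = −(-0.997488)·(560) + (-0.070832)·(-573) = 599.18 m.

ΔE = 599.2 m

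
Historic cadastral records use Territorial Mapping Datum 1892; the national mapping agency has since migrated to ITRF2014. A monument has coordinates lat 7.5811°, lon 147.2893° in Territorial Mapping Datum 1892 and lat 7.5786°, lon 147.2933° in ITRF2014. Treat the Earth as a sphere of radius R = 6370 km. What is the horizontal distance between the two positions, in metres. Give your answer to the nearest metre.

Δφ = 7.5786° − 7.5811° = -0.0025°; Δλ = 147.2933° − 147.2893° = +0.0040°.
1° along a meridian = πR/180 = 111177 m.
ΔN = Δφ × 111177 = -277.9 m; ΔE = Δλ × 111177 × cos(7.5811°) = +0.0040 × 111177 × 0.991259 = 440.8 m.
Distance = √(ΔE² + ΔN²) = √(440.8² + (-277.9)²) = 521.1 m.

521 m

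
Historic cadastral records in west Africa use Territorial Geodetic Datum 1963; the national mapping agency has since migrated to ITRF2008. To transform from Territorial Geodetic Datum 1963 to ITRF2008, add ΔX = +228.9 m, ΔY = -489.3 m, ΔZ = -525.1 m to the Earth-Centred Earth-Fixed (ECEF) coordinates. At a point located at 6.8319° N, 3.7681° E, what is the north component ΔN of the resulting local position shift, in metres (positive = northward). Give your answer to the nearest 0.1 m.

ΔN = -544.7 m

The local north axis is (−sin φ cos λ, −sin φ sin λ, cos φ), giving ΔN = -27.170 + 3.825 − 521.371 = -544.72 m.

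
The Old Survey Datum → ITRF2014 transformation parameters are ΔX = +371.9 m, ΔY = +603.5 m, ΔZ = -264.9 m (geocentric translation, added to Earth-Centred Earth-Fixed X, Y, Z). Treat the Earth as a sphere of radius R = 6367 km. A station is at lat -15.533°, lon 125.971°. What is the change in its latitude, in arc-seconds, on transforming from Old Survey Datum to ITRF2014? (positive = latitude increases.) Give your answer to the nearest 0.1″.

sin φ = -0.267793, cos φ = 0.963476, sin λ = 0.809314, cos λ = -0.587376.
North component: ΔN = −sin φ cos λ·ΔX − sin φ sin λ·ΔY + cos φ·ΔZ = −(-0.267793)(-0.587376)(371.9) − (-0.267793)(0.809314)(603.5) + (0.963476)(-264.9) = -182.93 m.
1° of latitude spans πR/180 = 111125 m, so Δφ = -182.93 / 111125 × 3600 = -5.926″.

Δφ = -5.9″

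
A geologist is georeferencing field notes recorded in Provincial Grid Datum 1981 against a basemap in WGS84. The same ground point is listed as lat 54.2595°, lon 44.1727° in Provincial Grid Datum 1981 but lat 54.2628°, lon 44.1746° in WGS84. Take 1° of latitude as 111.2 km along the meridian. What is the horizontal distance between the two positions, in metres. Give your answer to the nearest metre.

387 m

Δφ = 54.2628° − 54.2595° = +0.0033°; Δλ = 44.1746° − 44.1727° = +0.0019°.
ΔN = Δφ × 111200 = 367.0 m; ΔE = Δλ × 111200 × cos(54.2595°) = +0.0019 × 111200 × 0.584115 = 123.4 m.
Distance = √(ΔE² + ΔN²) = √(123.4² + 367.0²) = 387.2 m.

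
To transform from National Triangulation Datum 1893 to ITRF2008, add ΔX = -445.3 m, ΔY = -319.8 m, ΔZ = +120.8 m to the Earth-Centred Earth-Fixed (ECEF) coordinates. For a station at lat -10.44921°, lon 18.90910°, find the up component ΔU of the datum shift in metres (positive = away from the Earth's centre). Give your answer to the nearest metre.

The local up (radial) axis is (cos φ cos λ, cos φ sin λ, sin φ), giving ΔU = -414.283 − 101.918 − 21.909 = -538.11 m.

ΔU = -538 m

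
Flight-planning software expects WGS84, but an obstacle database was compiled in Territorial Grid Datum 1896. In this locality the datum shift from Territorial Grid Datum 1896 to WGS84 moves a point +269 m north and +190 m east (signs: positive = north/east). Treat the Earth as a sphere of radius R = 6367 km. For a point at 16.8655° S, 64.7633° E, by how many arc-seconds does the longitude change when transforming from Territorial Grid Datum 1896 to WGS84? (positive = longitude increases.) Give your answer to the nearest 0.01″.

At latitude -16.8655°, cos φ = 0.956988.
One radian of longitude at latitude φ spans R cos φ, so Δλ = ΔE / (R cos φ) = 190.0 / (6367000 × 0.956988) = 3.1183e-05 rad = 6.432″.

Δλ = 6.43″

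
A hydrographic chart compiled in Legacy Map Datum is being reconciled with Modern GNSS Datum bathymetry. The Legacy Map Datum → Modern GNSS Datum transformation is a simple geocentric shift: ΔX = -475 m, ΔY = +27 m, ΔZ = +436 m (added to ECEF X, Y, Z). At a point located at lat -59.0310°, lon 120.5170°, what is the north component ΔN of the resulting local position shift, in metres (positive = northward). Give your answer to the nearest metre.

ΔN = 451 m

The local north axis is (−sin φ cos λ, −sin φ sin λ, cos φ), giving ΔN = 206.818 + 19.944 + 224.354 = 451.12 m.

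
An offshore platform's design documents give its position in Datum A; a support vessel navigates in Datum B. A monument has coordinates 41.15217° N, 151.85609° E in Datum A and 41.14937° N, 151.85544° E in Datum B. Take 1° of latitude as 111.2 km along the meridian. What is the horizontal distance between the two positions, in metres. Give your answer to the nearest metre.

316 m

Δφ = 41.14937° − 41.15217° = -0.00280°; Δλ = 151.85544° − 151.85609° = -0.00065°.
ΔN = Δφ × 111200 = -311.4 m; ΔE = Δλ × 111200 × cos(41.15217°) = -0.00065 × 111200 × 0.752965 = -54.4 m.
Distance = √(ΔE² + ΔN²) = √((-54.4)² + (-311.4)²) = 316.1 m.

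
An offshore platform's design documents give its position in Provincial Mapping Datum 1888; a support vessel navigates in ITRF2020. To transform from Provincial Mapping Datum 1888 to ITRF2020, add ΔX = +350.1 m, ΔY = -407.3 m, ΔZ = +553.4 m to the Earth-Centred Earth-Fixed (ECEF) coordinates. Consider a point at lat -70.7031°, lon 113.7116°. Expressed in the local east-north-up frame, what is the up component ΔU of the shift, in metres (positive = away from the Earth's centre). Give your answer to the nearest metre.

At φ = -70.7031°, λ = 113.7116°: sin φ = -0.943819, cos φ = 0.330463, sin λ = 0.915581, cos λ = -0.402133.
ΔU = cos φ cos λ·ΔX + cos φ sin λ·ΔY + sin φ·ΔZ = (0.330463)(-0.402133)(350.1) + (0.330463)(0.915581)(-407.3) + (-0.943819)(553.4) = -692.07 m.

ΔU = -692 m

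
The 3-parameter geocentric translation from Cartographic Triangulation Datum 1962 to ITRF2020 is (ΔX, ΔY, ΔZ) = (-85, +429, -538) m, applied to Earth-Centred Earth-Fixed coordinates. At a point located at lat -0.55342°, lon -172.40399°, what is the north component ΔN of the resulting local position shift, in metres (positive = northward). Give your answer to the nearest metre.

The local north axis is (−sin φ cos λ, −sin φ sin λ, cos φ), giving ΔN = 0.814 − 0.548 − 537.975 = -537.71 m.

ΔN = -538 m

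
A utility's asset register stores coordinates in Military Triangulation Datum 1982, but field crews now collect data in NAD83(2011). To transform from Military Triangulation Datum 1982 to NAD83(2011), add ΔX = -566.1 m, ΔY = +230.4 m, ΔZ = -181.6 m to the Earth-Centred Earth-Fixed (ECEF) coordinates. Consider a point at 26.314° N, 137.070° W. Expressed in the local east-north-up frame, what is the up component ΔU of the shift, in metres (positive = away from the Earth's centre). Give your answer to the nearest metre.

The local up (radial) axis is (cos φ cos λ, cos φ sin λ, sin φ), giving ΔU = 371.540 − 140.665 − 80.502 = 150.37 m.

ΔU = 150 m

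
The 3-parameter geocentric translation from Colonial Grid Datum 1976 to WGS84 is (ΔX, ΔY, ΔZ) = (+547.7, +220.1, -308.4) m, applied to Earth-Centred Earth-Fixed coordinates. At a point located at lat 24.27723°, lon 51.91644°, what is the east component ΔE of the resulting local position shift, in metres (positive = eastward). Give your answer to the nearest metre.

ΔE = -295 m

The local east axis at (φ, λ) is (−sin λ, cos λ, 0), so ΔE = −sin(51.91644°)·547.7 + cos(51.91644°)·220.1 = -295.34 m.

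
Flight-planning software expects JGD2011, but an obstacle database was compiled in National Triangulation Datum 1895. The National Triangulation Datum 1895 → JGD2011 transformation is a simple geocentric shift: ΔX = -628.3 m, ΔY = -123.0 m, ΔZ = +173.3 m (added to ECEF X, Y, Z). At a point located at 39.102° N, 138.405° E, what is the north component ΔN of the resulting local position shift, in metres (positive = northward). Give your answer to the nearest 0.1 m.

The local north axis is (−sin φ cos λ, −sin φ sin λ, cos φ), giving ΔN = -296.353 + 51.500 + 134.485 = -110.37 m.

ΔN = -110.4 m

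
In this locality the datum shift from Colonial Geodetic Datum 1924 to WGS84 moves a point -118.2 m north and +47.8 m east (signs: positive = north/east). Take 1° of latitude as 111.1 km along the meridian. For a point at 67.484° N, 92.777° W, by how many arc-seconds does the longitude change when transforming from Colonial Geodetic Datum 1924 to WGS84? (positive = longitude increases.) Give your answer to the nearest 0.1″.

Δλ = 4.0″

At latitude 67.484°, cos φ = 0.382941.
1° of longitude at this latitude = 111.1 × cos φ = 42.54 km, so Δλ = 47.8 / 42544.8 = 0.0011235° = 4.045″.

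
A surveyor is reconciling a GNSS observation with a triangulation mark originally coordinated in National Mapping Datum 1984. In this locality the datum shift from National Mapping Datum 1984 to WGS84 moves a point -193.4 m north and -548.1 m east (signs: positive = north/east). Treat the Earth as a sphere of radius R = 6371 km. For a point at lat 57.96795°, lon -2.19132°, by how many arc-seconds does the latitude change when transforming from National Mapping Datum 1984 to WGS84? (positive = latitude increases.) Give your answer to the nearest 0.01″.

On a sphere of radius R, 1 rad of latitude = R, so Δφ = ΔN / R = -193.4 / 6371000 = -3.0356e-05 rad = -6.261″.

Δφ = -6.26″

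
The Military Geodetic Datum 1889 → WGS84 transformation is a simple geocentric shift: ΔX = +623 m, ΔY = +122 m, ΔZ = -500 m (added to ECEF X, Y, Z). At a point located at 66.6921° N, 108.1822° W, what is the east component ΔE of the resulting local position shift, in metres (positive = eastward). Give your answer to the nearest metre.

ΔE = 554 m

The local east axis at (φ, λ) is (−sin λ, cos λ, 0), so ΔE = −sin(-108.1822°)·623 + cos(-108.1822°)·122 = 553.82 m.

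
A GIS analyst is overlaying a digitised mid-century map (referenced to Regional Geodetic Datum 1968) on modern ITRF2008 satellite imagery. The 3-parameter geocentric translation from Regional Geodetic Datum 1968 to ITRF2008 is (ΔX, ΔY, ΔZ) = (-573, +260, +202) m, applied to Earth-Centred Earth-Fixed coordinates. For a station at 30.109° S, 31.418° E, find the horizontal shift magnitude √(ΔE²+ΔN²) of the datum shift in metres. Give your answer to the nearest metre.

At φ = -30.109°, λ = 31.418°: sin φ = -0.501647, cos φ = 0.865073, sin λ = 0.521278, cos λ = 0.853387.
ΔE = −sin λ·ΔX + cos λ·ΔY = −(0.521278)·(-573) + (0.853387)·(260) = 520.57 m.
ΔN = −sin φ cos λ·ΔX − sin φ sin λ·ΔY + cos φ·ΔZ = −(-0.501647)(0.853387)(-573) − (-0.501647)(0.521278)(260) + (0.865073)(202) = -2.57 m.
Horizontal magnitude = √(ΔE² + ΔN²) = √(520.57² + (-2.57)²) = 520.58 m.

521 m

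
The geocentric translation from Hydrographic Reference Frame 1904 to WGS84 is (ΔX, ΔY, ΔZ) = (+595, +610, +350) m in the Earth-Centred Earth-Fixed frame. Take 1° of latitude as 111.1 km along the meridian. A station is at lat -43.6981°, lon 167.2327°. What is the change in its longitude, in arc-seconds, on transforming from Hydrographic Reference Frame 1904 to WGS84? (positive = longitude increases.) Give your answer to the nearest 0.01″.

Δλ = -32.56″

sin φ = -0.690858, cos φ = 0.722990, sin λ = 0.220992, cos λ = -0.975276.
East component: ΔE = −sin λ·ΔX + cos λ·ΔY = −(0.220992)(595) + (-0.975276)(610) = -726.41 m.
1° of latitude spans 111100 m; at latitude φ, 1° of longitude spans that × cos φ = 80324.2 m, so Δλ = -726.41 / 80324.2 × 3600 = -32.556″.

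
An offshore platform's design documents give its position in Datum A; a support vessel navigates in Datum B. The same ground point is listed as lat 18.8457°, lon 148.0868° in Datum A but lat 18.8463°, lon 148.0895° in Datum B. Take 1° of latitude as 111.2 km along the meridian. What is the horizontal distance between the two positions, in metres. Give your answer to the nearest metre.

292 m

Δφ = 18.8463° − 18.8457° = +0.0006°; Δλ = 148.0895° − 148.0868° = +0.0027°.
ΔN = Δφ × 111200 = 66.7 m; ΔE = Δλ × 111200 × cos(18.8457°) = +0.0027 × 111200 × 0.946392 = 284.1 m.
Distance = √(ΔE² + ΔN²) = √(284.1² + 66.7²) = 291.9 m.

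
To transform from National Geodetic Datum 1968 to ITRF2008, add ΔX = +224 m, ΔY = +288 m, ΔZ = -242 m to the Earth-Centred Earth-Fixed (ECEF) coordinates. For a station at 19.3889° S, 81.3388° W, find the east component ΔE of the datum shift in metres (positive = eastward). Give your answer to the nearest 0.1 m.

At φ = -19.3889°, λ = -81.3388°: sin φ = -0.331978, cos φ = 0.943287, sin λ = -0.988596, cos λ = 0.150591.
ΔE = −sin λ·ΔX + cos λ·ΔY = −(-0.988596)·(224) + (0.150591)·(288) = 264.82 m.

ΔE = 264.8 m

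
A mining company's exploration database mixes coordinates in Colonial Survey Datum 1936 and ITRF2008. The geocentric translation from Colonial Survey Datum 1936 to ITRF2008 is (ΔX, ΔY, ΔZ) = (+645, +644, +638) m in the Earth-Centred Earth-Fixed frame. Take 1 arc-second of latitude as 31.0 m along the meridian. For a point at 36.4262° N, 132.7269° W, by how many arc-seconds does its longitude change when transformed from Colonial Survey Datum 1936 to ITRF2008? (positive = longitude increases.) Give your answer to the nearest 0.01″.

sin φ = 0.593787, cos φ = 0.804622, sin λ = -0.734596, cos λ = -0.678505.
East component: ΔE = −sin λ·ΔX + cos λ·ΔY = −(-0.734596)(645) + (-0.678505)(644) = 36.86 m.
1° of latitude spans 3600 × 31.00 = 111600 m; at latitude φ, 1° of longitude spans that × cos φ = 89795.9 m, so Δλ = 36.86 / 89795.9 × 3600 = 1.478″.

Δλ = 1.48″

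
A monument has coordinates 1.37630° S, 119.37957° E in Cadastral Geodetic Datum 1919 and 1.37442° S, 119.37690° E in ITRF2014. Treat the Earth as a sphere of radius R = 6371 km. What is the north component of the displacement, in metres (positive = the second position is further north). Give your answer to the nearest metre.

ΔN = 209 m

Δφ = -1.37442° − -1.37630° = +0.00188°; Δλ = 119.37690° − 119.37957° = -0.00267°.
1° along a meridian = πR/180 = 111195 m.
ΔN = Δφ × 111195 = 209.0 m; ΔE = Δλ × 111195 × cos(-1.37630°) = -0.00267 × 111195 × 0.999712 = -296.8 m.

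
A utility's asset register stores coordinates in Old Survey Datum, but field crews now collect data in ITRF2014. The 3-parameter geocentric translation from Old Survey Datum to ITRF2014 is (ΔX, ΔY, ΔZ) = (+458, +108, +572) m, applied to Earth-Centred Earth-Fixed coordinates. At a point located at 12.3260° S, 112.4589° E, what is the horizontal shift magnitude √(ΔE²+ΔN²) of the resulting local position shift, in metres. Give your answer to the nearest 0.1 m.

714.4 m

The local east axis at (φ, λ) is (−sin λ, cos λ, 0), so ΔE = −sin(112.4589°)·458 + cos(112.4589°)·108 = -464.52 m.
The local north axis is (−sin φ cos λ, −sin φ sin λ, cos φ), giving ΔN = -37.351 + 21.307 + 558.815 = 542.77 m.
Horizontal magnitude = √(ΔE² + ΔN²) = √((-464.52)² + 542.77²) = 714.41 m.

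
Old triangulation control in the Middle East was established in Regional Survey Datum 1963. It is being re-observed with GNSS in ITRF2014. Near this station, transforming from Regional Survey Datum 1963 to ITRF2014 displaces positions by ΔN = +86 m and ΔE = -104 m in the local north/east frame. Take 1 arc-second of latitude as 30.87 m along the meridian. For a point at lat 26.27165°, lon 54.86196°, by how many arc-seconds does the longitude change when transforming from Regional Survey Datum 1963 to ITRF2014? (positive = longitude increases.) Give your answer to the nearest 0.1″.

At latitude 26.27165°, cos φ = 0.896706.
1″ of longitude at this latitude = 30.87 × cos φ = 27.6813 m, so Δλ = -104.0 / 27.6813 = -3.757″.

Δλ = -3.8″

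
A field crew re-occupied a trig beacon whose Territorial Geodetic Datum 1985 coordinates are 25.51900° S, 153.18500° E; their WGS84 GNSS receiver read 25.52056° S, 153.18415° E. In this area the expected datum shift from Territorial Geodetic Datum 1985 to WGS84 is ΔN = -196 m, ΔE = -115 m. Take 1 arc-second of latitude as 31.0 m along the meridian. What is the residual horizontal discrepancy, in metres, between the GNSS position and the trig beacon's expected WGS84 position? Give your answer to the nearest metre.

37 m

Observed coordinate differences: Δφ = -0.00156°, Δλ = -0.00085°.
Converting to metres (1° lat = 111600 m, cos φ = 0.902442): observed ΔN = -174.1 m, observed ΔE = -85.6 m.
Subtracting the expected shift leaves a residual of -174.1 − (-196) = 21.9 m north and -85.6 − (-115) = 29.4 m east.
Residual distance = √(21.9² + 29.4²) = 36.7 m.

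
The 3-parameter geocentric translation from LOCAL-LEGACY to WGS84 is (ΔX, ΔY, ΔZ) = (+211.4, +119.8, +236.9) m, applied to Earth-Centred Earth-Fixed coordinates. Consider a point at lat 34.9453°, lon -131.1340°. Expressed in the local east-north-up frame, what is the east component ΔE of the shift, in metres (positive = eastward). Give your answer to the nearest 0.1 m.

At φ = 34.9453°, λ = -131.1340°: sin φ = 0.572794, cos φ = 0.819699, sin λ = -0.753173, cos λ = -0.657822.
ΔE = −sin λ·ΔX + cos λ·ΔY = −(-0.753173)·(211.4) + (-0.657822)·(119.8) = 80.41 m.

ΔE = 80.4 m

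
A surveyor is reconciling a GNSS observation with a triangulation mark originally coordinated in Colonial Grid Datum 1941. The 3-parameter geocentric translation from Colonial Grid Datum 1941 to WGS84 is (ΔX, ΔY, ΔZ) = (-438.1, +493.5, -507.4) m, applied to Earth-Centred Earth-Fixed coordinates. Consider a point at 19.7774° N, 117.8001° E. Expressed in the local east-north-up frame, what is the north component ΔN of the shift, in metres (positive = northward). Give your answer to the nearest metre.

At φ = 19.7774°, λ = 117.8001°: sin φ = 0.338367, cos φ = 0.941014, sin λ = 0.884580, cos λ = -0.466388.
ΔN = −sin φ cos λ·ΔX − sin φ sin λ·ΔY + cos φ·ΔZ = −(0.338367)(-0.466388)(-438.1) − (0.338367)(0.884580)(493.5) + (0.941014)(-507.4) = -694.32 m.

ΔN = -694 m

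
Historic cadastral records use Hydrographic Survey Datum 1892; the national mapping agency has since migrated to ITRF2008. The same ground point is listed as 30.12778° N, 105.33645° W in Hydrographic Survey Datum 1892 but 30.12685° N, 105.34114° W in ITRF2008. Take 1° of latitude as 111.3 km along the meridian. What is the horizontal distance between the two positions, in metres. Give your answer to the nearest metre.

Δφ = 30.12685° − 30.12778° = -0.00093°; Δλ = -105.34114° − -105.33645° = -0.00469°.
ΔN = Δφ × 111300 = -103.5 m; ΔE = Δλ × 111300 × cos(30.12778°) = -0.00469 × 111300 × 0.864908 = -451.5 m.
Distance = √(ΔE² + ΔN²) = √((-451.5)² + (-103.5)²) = 463.2 m.

463 m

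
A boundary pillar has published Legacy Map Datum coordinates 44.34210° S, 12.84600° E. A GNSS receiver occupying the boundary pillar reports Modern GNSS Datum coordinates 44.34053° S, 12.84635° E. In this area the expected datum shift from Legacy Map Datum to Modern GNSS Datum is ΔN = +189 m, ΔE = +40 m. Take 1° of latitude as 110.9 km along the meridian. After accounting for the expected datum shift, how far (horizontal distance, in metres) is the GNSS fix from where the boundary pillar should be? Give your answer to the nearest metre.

19 m

Observed coordinate differences: Δφ = +0.00157°, Δλ = +0.00035°.
Converting to metres (1° lat = 110900 m, cos φ = 0.715179): observed ΔN = 174.1 m, observed ΔE = 27.8 m.
Subtracting the expected shift leaves a residual of 174.1 − (189) = -14.9 m north and 27.8 − (40) = -12.2 m east.
Residual distance = √((-14.9)² + (-12.2)²) = 19.3 m.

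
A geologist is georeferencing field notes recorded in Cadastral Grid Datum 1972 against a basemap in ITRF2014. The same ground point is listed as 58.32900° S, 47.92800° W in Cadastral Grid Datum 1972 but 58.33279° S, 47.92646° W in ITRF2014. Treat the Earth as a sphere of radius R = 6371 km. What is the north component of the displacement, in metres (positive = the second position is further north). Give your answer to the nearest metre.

Δφ = -58.33279° − -58.32900° = -0.00379°; Δλ = -47.92646° − -47.92800° = +0.00154°.
1° along a meridian = πR/180 = 111195 m.
ΔN = Δφ × 111195 = -421.4 m; ΔE = Δλ × 111195 × cos(-58.32900°) = +0.00154 × 111195 × 0.525041 = 89.9 m.

ΔN = -421 m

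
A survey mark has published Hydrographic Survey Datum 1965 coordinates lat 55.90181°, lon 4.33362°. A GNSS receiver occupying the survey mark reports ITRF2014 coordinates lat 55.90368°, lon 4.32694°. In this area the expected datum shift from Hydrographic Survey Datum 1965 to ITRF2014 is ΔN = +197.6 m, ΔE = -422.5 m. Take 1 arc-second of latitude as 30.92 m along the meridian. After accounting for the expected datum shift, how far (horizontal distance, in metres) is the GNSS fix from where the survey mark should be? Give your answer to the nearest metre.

Observed coordinate differences: Δφ = +0.00187°, Δλ = -0.00668°.
Converting to metres (1° lat = 111312 m, cos φ = 0.560613): observed ΔN = 208.2 m, observed ΔE = -416.9 m.
Subtracting the expected shift leaves a residual of 208.2 − (197.6) = 10.6 m north and -416.9 − (-422.5) = 5.6 m east.
Residual distance = √(10.6² + 5.6²) = 12.0 m.

12 m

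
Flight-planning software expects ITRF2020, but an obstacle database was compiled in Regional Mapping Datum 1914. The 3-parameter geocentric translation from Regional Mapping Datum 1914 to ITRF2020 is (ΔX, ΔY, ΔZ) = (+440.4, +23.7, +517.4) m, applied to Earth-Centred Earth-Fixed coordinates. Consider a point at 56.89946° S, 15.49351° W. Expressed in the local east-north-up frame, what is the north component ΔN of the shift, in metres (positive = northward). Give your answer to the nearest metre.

At φ = -56.89946°, λ = -15.49351°: sin φ = -0.837714, cos φ = 0.546110, sin λ = -0.267129, cos λ = 0.963661.
ΔN = −sin φ cos λ·ΔX − sin φ sin λ·ΔY + cos φ·ΔZ = −(-0.837714)(0.963661)(440.4) − (-0.837714)(-0.267129)(23.7) + (0.546110)(517.4) = 632.78 m.

ΔN = 633 m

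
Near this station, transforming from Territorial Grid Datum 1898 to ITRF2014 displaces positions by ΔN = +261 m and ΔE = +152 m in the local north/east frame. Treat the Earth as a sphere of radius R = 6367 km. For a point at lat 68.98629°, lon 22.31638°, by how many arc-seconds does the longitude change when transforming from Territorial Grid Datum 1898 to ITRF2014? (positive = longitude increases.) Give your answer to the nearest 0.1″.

At latitude 68.98629°, cos φ = 0.358591.
One radian of longitude at latitude φ spans R cos φ, so Δλ = ΔE / (R cos φ) = 152.0 / (6367000 × 0.358591) = 6.6575e-05 rad = 13.732″.

Δλ = 13.7″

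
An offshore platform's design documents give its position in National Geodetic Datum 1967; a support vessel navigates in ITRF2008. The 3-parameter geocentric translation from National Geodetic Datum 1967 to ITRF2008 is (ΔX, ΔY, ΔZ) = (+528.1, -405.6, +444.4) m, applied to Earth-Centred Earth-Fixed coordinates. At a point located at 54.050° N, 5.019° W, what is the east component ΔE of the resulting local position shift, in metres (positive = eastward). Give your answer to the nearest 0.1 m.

At φ = 54.050°, λ = -5.019°: sin φ = 0.809530, cos φ = 0.587079, sin λ = -0.087486, cos λ = 0.996166.
ΔE = −sin λ·ΔX + cos λ·ΔY = −(-0.087486)·(528.1) + (0.996166)·(-405.6) = -357.84 m.

ΔE = -357.8 m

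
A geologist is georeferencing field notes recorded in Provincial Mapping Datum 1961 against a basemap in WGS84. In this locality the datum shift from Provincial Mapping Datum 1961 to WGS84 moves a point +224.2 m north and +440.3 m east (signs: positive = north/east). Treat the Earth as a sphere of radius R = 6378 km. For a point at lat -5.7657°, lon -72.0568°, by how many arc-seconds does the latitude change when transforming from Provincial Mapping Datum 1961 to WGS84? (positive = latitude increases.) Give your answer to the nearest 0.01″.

On a sphere of radius R, 1 rad of latitude = R, so Δφ = ΔN / R = 224.2 / 6378000 = 3.5152e-05 rad = 7.251″.

Δφ = 7.25″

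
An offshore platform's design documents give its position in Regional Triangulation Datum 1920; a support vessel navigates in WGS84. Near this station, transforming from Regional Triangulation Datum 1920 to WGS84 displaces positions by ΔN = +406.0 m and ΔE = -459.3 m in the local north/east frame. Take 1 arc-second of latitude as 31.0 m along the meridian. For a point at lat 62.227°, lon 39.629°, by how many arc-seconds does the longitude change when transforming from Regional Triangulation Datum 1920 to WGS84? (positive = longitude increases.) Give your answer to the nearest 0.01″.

Δλ = -31.80″

At latitude 62.227°, cos φ = 0.465970.
1″ of longitude at this latitude = 31.00 × cos φ = 14.4451 m, so Δλ = -459.3 / 14.4451 = -31.796″.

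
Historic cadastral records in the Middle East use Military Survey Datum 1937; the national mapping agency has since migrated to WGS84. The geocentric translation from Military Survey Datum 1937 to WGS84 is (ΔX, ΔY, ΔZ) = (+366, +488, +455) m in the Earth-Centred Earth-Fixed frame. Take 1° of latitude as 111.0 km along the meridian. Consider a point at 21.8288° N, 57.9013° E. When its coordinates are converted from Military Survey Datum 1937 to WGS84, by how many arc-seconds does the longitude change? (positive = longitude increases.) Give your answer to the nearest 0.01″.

sin φ = 0.371834, cos φ = 0.928299, sin λ = 0.847134, cos λ = 0.531379.
East component: ΔE = −sin λ·ΔX + cos λ·ΔY = −(0.847134)(366) + (0.531379)(488) = -50.74 m.
1° of latitude spans 111000 m; at latitude φ, 1° of longitude spans that × cos φ = 103041.2 m, so Δλ = -50.74 / 103041.2 × 3600 = -1.773″.

Δλ = -1.77″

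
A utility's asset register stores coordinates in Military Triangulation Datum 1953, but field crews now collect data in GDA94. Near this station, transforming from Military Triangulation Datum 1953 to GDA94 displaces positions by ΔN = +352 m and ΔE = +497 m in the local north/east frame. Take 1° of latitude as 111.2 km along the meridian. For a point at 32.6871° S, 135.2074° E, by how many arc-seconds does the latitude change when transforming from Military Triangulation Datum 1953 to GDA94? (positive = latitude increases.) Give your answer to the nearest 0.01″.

1° of latitude = 111.2 km, so Δφ = 352.0 / 111200 = 0.0031655° = 11.396″.

Δφ = 11.40″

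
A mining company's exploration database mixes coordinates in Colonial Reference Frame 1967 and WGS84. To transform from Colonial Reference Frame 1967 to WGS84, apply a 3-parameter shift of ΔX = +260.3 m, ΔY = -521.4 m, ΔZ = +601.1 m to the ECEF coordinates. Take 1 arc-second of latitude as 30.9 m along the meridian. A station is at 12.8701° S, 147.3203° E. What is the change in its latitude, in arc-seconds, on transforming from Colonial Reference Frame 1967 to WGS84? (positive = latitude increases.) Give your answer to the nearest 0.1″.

sin φ = -0.222741, cos φ = 0.974878, sin λ = 0.539942, cos λ = -0.841702.
North component: ΔN = −sin φ cos λ·ΔX − sin φ sin λ·ΔY + cos φ·ΔZ = −(-0.222741)(-0.841702)(260.3) − (-0.222741)(0.539942)(-521.4) + (0.974878)(601.1) = 474.49 m.
1° of latitude spans 3600 × 30.90 = 111240 m, so Δφ = 474.49 / 111240 × 3600 = 15.356″.

Δφ = 15.4″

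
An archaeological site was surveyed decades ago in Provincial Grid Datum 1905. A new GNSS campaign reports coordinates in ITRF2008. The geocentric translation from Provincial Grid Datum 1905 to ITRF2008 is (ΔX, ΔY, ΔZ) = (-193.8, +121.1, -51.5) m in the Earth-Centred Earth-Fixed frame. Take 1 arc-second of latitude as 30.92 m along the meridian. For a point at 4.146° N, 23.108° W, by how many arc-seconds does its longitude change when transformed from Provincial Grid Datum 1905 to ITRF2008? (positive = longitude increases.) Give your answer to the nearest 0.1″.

sin φ = 0.072298, cos φ = 0.997383, sin λ = -0.392466, cos λ = 0.919767.
East component: ΔE = −sin λ·ΔX + cos λ·ΔY = −(-0.392466)(-193.8) + (0.919767)(121.1) = 35.32 m.
1° of latitude spans 3600 × 30.92 = 111312 m; at latitude φ, 1° of longitude spans that × cos φ = 111020.7 m, so Δλ = 35.32 / 111020.7 × 3600 = 1.145″.

Δλ = 1.1″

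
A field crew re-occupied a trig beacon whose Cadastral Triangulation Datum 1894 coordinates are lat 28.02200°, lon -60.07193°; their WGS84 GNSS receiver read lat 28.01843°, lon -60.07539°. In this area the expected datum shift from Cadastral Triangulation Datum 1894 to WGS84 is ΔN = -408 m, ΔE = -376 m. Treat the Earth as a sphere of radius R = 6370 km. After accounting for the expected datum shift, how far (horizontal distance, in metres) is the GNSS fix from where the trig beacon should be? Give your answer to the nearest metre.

38 m

Observed coordinate differences: Δφ = -0.00357°, Δλ = -0.00346°.
Converting to metres (1° lat = 111177 m, cos φ = 0.882767): observed ΔN = -396.9 m, observed ΔE = -339.6 m.
Subtracting the expected shift leaves a residual of -396.9 − (-408) = 11.1 m north and -339.6 − (-376) = 36.4 m east.
Residual distance = √(11.1² + 36.4²) = 38.1 m.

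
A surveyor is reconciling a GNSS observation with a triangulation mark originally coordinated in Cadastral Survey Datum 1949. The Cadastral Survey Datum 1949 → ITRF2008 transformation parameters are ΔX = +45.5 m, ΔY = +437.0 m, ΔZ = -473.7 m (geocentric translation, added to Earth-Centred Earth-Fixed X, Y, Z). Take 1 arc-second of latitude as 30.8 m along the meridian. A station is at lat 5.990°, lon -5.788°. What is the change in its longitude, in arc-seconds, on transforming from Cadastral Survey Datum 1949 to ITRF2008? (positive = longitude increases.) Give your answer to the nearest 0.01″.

Δλ = 14.34″

sin φ = 0.104355, cos φ = 0.994540, sin λ = -0.100848, cos λ = 0.994902.
East component: ΔE = −sin λ·ΔX + cos λ·ΔY = −(-0.100848)(45.5) + (0.994902)(437.0) = 439.36 m.
1° of latitude spans 3600 × 30.80 = 110880 m; at latitude φ, 1° of longitude spans that × cos φ = 110274.6 m, so Δλ = 439.36 / 110274.6 × 3600 = 14.343″.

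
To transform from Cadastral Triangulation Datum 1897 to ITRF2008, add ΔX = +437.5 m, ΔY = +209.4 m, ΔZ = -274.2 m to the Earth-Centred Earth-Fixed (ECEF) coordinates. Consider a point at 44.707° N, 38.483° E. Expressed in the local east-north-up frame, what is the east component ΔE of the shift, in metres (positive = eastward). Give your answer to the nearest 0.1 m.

The local east axis at (φ, λ) is (−sin λ, cos λ, 0), so ΔE = −sin(38.483°)·437.5 + cos(38.483°)·209.4 = -108.33 m.

ΔE = -108.3 m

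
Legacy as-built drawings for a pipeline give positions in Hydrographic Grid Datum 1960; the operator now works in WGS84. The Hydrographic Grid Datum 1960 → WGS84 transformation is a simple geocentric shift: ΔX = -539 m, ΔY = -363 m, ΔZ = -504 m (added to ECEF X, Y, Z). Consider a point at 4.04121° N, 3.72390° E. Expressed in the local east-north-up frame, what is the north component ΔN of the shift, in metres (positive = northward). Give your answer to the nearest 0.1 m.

ΔN = -463.2 m

The local north axis is (−sin φ cos λ, −sin φ sin λ, cos φ), giving ΔN = 37.905 + 1.662 − 502.747 = -463.18 m.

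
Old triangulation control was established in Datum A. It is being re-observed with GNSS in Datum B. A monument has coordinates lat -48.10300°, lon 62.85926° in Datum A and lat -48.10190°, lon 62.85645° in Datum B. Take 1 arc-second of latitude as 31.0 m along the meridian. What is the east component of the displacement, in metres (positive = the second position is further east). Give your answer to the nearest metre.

ΔE = -209 m

Δφ = -48.10190° − -48.10300° = +0.00110°; Δλ = 62.85645° − 62.85926° = -0.00281°.
1° of latitude = 3600 × 31.00 = 111600 m.
ΔN = Δφ × 111600 = 122.8 m; ΔE = Δλ × 111600 × cos(-48.10300°) = -0.00281 × 111600 × 0.667794 = -209.4 m.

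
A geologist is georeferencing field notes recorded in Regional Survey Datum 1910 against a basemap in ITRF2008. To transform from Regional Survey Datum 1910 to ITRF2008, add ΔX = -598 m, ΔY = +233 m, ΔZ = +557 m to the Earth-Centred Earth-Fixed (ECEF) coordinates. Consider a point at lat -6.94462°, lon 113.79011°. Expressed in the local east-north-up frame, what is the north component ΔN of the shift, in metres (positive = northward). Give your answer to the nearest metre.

The local north axis is (−sin φ cos λ, −sin φ sin λ, cos φ), giving ΔN = 29.167 + 25.778 + 552.914 = 607.86 m.

ΔN = 608 m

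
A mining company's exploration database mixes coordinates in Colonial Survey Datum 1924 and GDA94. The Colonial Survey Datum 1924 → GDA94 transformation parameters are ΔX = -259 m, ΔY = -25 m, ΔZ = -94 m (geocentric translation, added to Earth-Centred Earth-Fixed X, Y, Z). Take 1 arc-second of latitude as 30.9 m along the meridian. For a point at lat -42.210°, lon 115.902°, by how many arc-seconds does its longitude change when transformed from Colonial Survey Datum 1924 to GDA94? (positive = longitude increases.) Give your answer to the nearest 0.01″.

Δλ = 10.66″

sin φ = -0.671850, cos φ = 0.740687, sin λ = 0.899543, cos λ = -0.436833.
East component: ΔE = −sin λ·ΔX + cos λ·ΔY = −(0.899543)(-259) + (-0.436833)(-25) = 243.90 m.
1° of latitude spans 3600 × 30.90 = 111240 m; at latitude φ, 1° of longitude spans that × cos φ = 82394.1 m, so Δλ = 243.90 / 82394.1 × 3600 = 10.657″.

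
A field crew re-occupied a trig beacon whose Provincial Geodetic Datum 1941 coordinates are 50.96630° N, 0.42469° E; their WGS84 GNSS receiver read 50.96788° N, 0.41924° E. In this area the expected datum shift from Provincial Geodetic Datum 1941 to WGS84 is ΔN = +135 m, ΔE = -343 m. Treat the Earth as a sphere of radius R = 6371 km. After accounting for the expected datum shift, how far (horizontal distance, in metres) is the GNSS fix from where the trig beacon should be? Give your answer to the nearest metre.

56 m

Observed coordinate differences: Δφ = +0.00158°, Δλ = -0.00545°.
Converting to metres (1° lat = 111195 m, cos φ = 0.629777): observed ΔN = 175.7 m, observed ΔE = -381.7 m.
Subtracting the expected shift leaves a residual of 175.7 − (135) = 40.7 m north and -381.7 − (-343) = -38.7 m east.
Residual distance = √(40.7² + (-38.7)²) = 56.1 m.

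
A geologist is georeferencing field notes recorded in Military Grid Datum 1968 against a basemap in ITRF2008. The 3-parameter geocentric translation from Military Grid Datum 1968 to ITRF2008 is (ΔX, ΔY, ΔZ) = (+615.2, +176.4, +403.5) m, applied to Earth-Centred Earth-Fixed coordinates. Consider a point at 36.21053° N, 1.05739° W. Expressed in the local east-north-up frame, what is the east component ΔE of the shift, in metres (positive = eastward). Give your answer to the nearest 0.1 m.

ΔE = 187.7 m

At φ = 36.21053°, λ = -1.05739°: sin φ = 0.590754, cos φ = 0.806852, sin λ = -0.018454, cos λ = 0.999830.
ΔE = −sin λ·ΔX + cos λ·ΔY = −(-0.018454)·(615.2) + (0.999830)·(176.4) = 187.72 m.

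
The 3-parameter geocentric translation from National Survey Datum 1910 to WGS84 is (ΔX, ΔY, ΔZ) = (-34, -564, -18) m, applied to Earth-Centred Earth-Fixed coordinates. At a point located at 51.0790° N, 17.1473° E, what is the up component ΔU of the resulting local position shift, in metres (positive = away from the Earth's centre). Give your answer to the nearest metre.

The local up (radial) axis is (cos φ cos λ, cos φ sin λ, sin φ), giving ΔU = -20.411 − 104.467 − 14.004 = -138.88 m.

ΔU = -139 m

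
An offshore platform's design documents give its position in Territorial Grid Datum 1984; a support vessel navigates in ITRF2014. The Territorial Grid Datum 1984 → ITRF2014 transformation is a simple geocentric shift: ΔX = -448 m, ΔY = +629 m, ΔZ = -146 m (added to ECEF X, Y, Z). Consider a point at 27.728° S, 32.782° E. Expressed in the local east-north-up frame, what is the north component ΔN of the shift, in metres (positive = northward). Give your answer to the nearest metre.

ΔN = -146 m

The local north axis is (−sin φ cos λ, −sin φ sin λ, cos φ), giving ΔN = -175.246 + 158.458 − 129.234 = -146.02 m.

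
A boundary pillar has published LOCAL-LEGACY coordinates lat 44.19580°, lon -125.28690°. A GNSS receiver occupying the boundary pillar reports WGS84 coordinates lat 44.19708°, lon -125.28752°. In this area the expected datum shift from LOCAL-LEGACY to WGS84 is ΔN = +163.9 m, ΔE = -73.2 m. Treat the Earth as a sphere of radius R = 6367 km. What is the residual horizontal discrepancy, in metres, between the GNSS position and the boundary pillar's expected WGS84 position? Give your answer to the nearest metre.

Observed coordinate differences: Δφ = +0.00128°, Δλ = -0.00062°.
Converting to metres (1° lat = 111125 m, cos φ = 0.716962): observed ΔN = 142.2 m, observed ΔE = -49.4 m.
Subtracting the expected shift leaves a residual of 142.2 − (163.9) = -21.7 m north and -49.4 − (-73.2) = 23.8 m east.
Residual distance = √((-21.7)² + 23.8²) = 32.2 m.

32 m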